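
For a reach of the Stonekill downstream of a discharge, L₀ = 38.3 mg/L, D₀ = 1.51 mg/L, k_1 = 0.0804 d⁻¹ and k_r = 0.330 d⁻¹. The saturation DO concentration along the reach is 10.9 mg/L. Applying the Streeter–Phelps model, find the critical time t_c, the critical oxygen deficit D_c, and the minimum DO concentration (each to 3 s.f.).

At the critical point dD/dt = 0, so k_1 L₀ e^(−k_1 t) = k_r D. Substituting D(t) from the Streeter–Phelps equation and solving for t gives
t_c = ln[(k_r/k_1)(1 − D₀(k_r−k_1)/(k_1 L₀))] / (k_r−k_1).
Here k_r−k_1 = 0.2496 d⁻¹ and 1 − D₀(k_r−k_1)/(k_1 L₀) = 1 − 1.51×0.2496/(0.0804×38.3) = 0.8776, so
t_c = ln(4.104 × 0.8776) / 0.2496 = 1.282 / 0.2496 = 5.134 d.
L(t_c) = L₀ e^(−k_1 t_c) = 38.3 × 0.6618 = 25.35 mg/L, and at the critical point k_r D_c = k_1 L, so D_c = (0.0804/0.330) × 25.35 = 6.175 mg/L.
Minimum DO = C_s − D_c = 10.9 − 6.175 = 4.725 mg/L.

t_c ≈ 5.13 d; D_c ≈ 6.18 mg/L; min DO ≈ 4.72 mg/L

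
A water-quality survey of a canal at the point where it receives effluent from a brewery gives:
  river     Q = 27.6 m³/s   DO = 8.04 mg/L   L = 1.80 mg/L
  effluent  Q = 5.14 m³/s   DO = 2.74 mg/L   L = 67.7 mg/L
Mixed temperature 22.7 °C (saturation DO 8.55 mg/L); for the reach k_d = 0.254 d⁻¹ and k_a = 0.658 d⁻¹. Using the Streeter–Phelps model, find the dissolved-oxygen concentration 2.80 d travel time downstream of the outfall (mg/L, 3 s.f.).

DO ≈ 5.80 mg/L

Mixed DO = (27.6×8.04 + 5.14×2.74)/(27.6+5.14) = 236.0/32.74 = 7.208 mg/L.
Mixed L₀ = (27.6×1.80 + 5.14×67.7)/(32.74) = 397.7/32.74 = 12.15 mg/L.
Initial deficit D₀ = C_s − DO₀ = 8.55 − 7.208 = 1.342 mg/L.
D(2.80) = [0.254×12.15/(0.658−0.254)](e^(−0.254×2.80) − e^(−0.658×2.80)) + 1.342 e^(−0.658×2.80)
= 7.636 × (0.4911 − 0.1584) + 1.342 × 0.1584 = 2.753 mg/L.
DO = 8.55 − 2.753 = 5.797 mg/L.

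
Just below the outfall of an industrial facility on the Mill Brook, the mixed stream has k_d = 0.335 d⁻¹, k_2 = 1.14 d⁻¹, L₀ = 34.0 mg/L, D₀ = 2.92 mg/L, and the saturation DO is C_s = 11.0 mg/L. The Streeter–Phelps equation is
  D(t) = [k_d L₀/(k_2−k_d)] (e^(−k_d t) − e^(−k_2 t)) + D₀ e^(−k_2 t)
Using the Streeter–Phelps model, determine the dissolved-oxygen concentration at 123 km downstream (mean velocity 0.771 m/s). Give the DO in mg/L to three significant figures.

DO ≈ 4.75 mg/L

Travel time t = x/v = 123 km / (0.771 m/s) = 123000 m / 0.771 m/s = 159500 s = 1.846 d.
k_d L₀/(k_2−k_d) = 0.335×34.0/(1.14−0.335) = 11.39/0.8050 = 14.15 mg/L.
e^(−k_d t) = e^(−0.335×1.846) = 0.5387; e^(−k_2 t) = e^(−1.14×1.846) = 0.1219.
D = 14.15 × (0.5387 − 0.1219) + 2.92 × 0.1219 = 5.898 + 0.3558 = 6.254 mg/L.
DO = C_s − D = 11.0 − 6.254 = 4.746 mg/L.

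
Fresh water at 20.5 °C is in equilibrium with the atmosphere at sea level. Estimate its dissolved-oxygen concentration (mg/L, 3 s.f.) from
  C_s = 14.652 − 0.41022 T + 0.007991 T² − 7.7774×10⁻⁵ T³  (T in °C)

C_s ≈ 8.93 mg/L

C_s = 14.652 − 0.41022×20.5 + 0.007991×20.5² − 7.7774×10⁻⁵×20.5³ = 8.931 mg/L.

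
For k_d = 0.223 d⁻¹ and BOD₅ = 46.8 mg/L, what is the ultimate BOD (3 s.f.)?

BOD₅ = L₀(1 − e^(−5k_d)) ⇒ L₀ = BOD₅ / (1 − e^(−5×0.223))
= 46.8 / (1 − 0.3279) = 46.8 / 0.6721 = 69.63 mg/L.

L₀ ≈ 69.6 mg/L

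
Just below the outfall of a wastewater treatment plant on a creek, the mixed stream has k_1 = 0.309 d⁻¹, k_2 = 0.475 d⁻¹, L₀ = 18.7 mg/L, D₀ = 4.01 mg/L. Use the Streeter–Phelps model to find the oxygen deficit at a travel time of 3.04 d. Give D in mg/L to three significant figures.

k_1 L₀/(k_2−k_1) = 0.309×18.7/(0.475−0.309) = 5.778/0.1660 = 34.81 mg/L.
e^(−k_1 t) = e^(−0.309×3.040) = 0.3909; e^(−k_2 t) = e^(−0.475×3.040) = 0.2360.
D = 34.81 × (0.3909 − 0.2360) + 4.01 × 0.2360 = 5.392 + 0.9463 = 6.338 mg/L.

D ≈ 6.34 mg/L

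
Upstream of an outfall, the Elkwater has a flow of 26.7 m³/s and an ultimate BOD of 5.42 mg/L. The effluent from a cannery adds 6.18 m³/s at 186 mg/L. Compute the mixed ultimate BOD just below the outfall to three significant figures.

Flow-weighted mixing: C = (Q_r C_r + Q_w C_w)/(Q_r + Q_w)
= (26.7×5.42 + 6.18×186)/(26.7 + 6.18) = 1294/32.88 = 39.36 mg/L.

39.4 mg/L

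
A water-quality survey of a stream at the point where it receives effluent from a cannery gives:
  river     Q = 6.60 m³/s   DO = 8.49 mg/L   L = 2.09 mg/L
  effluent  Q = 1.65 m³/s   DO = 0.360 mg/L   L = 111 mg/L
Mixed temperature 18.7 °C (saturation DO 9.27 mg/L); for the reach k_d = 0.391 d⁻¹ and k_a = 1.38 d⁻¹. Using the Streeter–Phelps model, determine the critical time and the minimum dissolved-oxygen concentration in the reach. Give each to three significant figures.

t_c ≈ 0.978 d; minimum DO ≈ 4.65 mg/L

Mixed DO = (6.60×8.49 + 1.65×0.360)/(6.60+1.65) = 56.63/8.250 = 6.864 mg/L.
Mixed L₀ = (6.60×2.09 + 1.65×111)/(8.250) = 196.9/8.250 = 23.87 mg/L.
Initial deficit D₀ = C_s − DO₀ = 9.27 − 6.864 = 2.406 mg/L.
t_c = (1/0.9890) ln[(1.38/0.391)(1 − 2.406×0.9890/(0.391×23.87))] = 1.011 × ln(2.630) = 0.9776 d.
D_c = (0.391/1.38) × 23.87 × e^(−0.391×0.9776) = 0.2833 × 23.87 × 0.6823 = 4.615 mg/L.
Minimum DO = 9.27 − 4.615 = 4.655 mg/L.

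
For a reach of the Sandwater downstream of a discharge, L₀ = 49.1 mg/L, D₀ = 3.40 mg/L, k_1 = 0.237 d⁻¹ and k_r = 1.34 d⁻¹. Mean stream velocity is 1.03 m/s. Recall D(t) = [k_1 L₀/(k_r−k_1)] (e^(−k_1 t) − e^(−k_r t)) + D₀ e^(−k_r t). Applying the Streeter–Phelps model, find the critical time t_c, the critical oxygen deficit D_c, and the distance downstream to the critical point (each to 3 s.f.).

At the critical point dD/dt = 0, so k_1 L₀ e^(−k_1 t) = k_r D. Substituting D(t) from the Streeter–Phelps equation and solving for t gives
t_c = ln[(k_r/k_1)(1 − D₀(k_r−k_1)/(k_1 L₀))] / (k_r−k_1).
Here k_r−k_1 = 1.103 d⁻¹ and 1 − D₀(k_r−k_1)/(k_1 L₀) = 1 − 3.40×1.103/(0.237×49.1) = 0.6777, so
t_c = ln(5.654 × 0.6777) / 1.103 = 1.343 / 1.103 = 1.218 d.
D_c = (k_1/k_r) L₀ e^(−k_1 t_c) = (0.237/1.34) × 49.1 × e^(−0.237×1.218) = 0.1769 × 49.1 × 0.7493 = 6.507 mg/L.
x_c = v t_c = 1.03 m/s × 1.218 d × 86400 s/d = 108400 m ≈ 108 km.

t_c ≈ 1.22 d; D_c ≈ 6.51 mg/L; x_c ≈ 108 km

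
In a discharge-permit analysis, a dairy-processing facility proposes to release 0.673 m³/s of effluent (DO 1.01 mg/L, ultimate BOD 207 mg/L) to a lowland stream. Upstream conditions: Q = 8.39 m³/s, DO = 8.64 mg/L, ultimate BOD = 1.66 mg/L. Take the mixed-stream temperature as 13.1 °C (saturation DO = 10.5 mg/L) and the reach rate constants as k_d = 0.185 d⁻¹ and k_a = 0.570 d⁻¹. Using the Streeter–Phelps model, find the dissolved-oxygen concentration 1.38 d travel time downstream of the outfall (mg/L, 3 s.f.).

DO ≈ 6.80 mg/L

Mixed DO = (8.39×8.64 + 0.673×1.01)/(8.39+0.673) = 73.17/9.063 = 8.073 mg/L.
Mixed L₀ = (8.39×1.66 + 0.673×207)/(9.063) = 153.2/9.063 = 16.91 mg/L.
Initial deficit D₀ = C_s − DO₀ = 10.5 − 8.073 = 2.427 mg/L.
D(1.38) = [0.185×16.91/(0.570−0.185)](e^(−0.185×1.38) − e^(−0.570×1.38)) + 2.427 e^(−0.570×1.38)
= 8.125 × (0.7747 − 0.4554) + 2.427 × 0.4554 = 3.699 mg/L.
DO = 10.5 − 3.699 = 6.801 mg/L.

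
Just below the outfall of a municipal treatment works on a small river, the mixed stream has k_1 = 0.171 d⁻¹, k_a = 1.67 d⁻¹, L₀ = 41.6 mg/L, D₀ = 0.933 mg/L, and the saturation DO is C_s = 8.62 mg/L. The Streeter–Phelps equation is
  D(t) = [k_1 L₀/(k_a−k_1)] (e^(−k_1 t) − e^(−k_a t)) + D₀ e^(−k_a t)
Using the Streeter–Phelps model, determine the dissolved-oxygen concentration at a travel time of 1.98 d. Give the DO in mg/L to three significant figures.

k_1 L₀/(k_a−k_1) = 0.171×41.6/(1.67−0.171) = 7.114/1.499 = 4.746 mg/L.
e^(−k_1 t) = e^(−0.171×1.980) = 0.7128; e^(−k_a t) = e^(−1.67×1.980) = 0.03664.
D = 4.746 × (0.7128 − 0.03664) + 0.933 × 0.03664 = 3.209 + 0.03419 = 3.243 mg/L.
DO = C_s − D = 8.62 − 3.243 = 5.377 mg/L.

DO ≈ 5.38 mg/L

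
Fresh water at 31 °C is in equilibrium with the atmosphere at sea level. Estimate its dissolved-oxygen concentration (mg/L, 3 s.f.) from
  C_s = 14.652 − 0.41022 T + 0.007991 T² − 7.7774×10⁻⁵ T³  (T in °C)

C_s = 14.652 − 0.41022×31 + 0.007991×31² − 7.7774×10⁻⁵×31³ = 7.298 mg/L.

C_s ≈ 7.30 mg/L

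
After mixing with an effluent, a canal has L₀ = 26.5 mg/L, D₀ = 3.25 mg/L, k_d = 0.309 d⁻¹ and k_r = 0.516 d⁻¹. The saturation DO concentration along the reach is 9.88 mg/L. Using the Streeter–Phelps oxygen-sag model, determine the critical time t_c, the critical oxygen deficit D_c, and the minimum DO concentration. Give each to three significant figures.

t_c ≈ 2.06 d; D_c ≈ 8.39 mg/L; min DO ≈ 1.49 mg/L

With k_r/k_d = 1.670 and 1 − D₀(k_r−k_d)/(k_d L₀) = 0.9178,
t_c = ln(1.670 × 0.9178) / (0.516 − 0.309) = ln(1.533) / 0.2070 = 0.4270/0.2070 = 2.063 d.
D_c = (k_d/k_r) L₀ e^(−k_d t_c) = (0.309/0.516) × 26.5 × e^(−0.309×2.063) = 0.5988 × 26.5 × 0.5286 = 8.389 mg/L.
Minimum DO = C_s − D_c = 9.88 − 8.389 = 1.491 mg/L.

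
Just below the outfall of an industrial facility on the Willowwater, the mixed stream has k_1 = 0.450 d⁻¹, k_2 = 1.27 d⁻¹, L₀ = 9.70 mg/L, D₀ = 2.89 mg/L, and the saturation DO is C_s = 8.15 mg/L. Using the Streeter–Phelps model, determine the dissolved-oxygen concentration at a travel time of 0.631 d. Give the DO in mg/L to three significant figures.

k_1 L₀/(k_2−k_1) = 0.450×9.70/(1.27−0.450) = 4.365/0.8200 = 5.323 mg/L.
e^(−k_1 t) = e^(−0.450×0.6310) = 0.7528; e^(−k_2 t) = e^(−1.27×0.6310) = 0.4487.
D = 5.323 × (0.7528 − 0.4487) + 2.89 × 0.4487 = 1.619 + 1.297 = 2.916 mg/L.
DO = C_s − D = 8.15 − 2.916 = 5.234 mg/L.

DO ≈ 5.23 mg/L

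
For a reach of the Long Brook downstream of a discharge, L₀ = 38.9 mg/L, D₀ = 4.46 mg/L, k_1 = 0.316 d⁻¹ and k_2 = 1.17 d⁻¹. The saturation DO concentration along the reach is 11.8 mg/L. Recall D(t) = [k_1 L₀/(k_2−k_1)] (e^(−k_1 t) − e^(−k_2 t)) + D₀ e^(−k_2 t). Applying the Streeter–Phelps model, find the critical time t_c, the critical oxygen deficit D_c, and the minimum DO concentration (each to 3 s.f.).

t_c ≈ 1.10 d; D_c ≈ 7.42 mg/L; min DO ≈ 4.38 mg/L

With k_2/k_1 = 3.703 and 1 − D₀(k_2−k_1)/(k_1 L₀) = 0.6901,
t_c = ln(3.703 × 0.6901) / (1.17 − 0.316) = ln(2.555) / 0.8540 = 0.9382/0.8540 = 1.099 d.
L(t_c) = L₀ e^(−k_1 t_c) = 38.9 × 0.7067 = 27.49 mg/L, and at the critical point k_2 D_c = k_1 L, so D_c = (0.316/1.17) × 27.49 = 7.425 mg/L.
Minimum DO = C_s − D_c = 11.8 − 7.425 = 4.375 mg/L.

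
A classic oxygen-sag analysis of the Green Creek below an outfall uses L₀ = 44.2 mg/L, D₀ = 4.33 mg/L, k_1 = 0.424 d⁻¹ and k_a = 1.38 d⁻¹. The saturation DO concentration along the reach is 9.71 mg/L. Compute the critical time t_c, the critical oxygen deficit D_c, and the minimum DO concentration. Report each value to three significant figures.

At the critical point dD/dt = 0, so k_1 L₀ e^(−k_1 t) = k_a D. Substituting D(t) from the Streeter–Phelps equation and solving for t gives
t_c = ln[(k_a/k_1)(1 − D₀(k_a−k_1)/(k_1 L₀))] / (k_a−k_1).
Here k_a−k_1 = 0.9560 d⁻¹ and 1 − D₀(k_a−k_1)/(k_1 L₀) = 1 − 4.33×0.9560/(0.424×44.2) = 0.7791, so
t_c = ln(3.255 × 0.7791) / 0.9560 = 0.9305 / 0.9560 = 0.9733 d.
L(t_c) = L₀ e^(−k_1 t_c) = 44.2 × 0.6619 = 29.25 mg/L, and at the critical point k_a D_c = k_1 L, so D_c = (0.424/1.38) × 29.25 = 8.988 mg/L.
Minimum DO = C_s − D_c = 9.71 − 8.988 = 0.7217 mg/L.

t_c ≈ 0.973 d; D_c ≈ 8.99 mg/L; min DO ≈ 0.722 mg/L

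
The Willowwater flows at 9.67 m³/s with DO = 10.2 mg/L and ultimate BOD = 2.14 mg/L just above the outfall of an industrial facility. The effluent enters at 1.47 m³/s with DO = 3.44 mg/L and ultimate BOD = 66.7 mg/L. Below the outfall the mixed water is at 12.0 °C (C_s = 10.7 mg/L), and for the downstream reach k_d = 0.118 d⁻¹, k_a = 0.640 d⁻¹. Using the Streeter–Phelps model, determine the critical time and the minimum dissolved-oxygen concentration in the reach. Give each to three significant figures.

Mixed DO = (9.67×10.2 + 1.47×3.44)/(9.67+1.47) = 103.7/11.14 = 9.308 mg/L.
Mixed L₀ = (9.67×2.14 + 1.47×66.7)/(11.14) = 118.7/11.14 = 10.66 mg/L.
Initial deficit D₀ = C_s − DO₀ = 10.7 − 9.308 = 1.392 mg/L.
t_c = (1/0.5220) ln[(0.640/0.118)(1 − 1.392×0.5220/(0.118×10.66))] = 1.916 × ln(2.290) = 1.588 d.
D_c = (0.118/0.640) × 10.66 × e^(−0.118×1.588) = 0.1844 × 10.66 × 0.8292 = 1.630 mg/L.
Minimum DO = 10.7 − 1.630 = 9.070 mg/L.

t_c ≈ 1.59 d; minimum DO ≈ 9.07 mg/L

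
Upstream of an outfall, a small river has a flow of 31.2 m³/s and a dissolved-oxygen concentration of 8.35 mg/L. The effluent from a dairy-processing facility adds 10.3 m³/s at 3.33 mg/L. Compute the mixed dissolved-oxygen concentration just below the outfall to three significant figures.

7.10 mg/L

Flow-weighted mixing: C = (Q_r C_r + Q_w C_w)/(Q_r + Q_w)
= (31.2×8.35 + 10.3×3.33)/(31.2 + 10.3) = 294.8/41.50 = 7.104 mg/L.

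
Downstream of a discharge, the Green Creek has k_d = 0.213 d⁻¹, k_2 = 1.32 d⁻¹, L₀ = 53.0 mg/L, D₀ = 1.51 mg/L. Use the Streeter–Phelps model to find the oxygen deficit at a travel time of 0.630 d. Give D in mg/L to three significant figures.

D ≈ 5.13 mg/L

k_d L₀/(k_2−k_d) = 0.213×53.0/(1.32−0.213) = 11.29/1.107 = 10.20 mg/L.
e^(−k_d t) = e^(−0.213×0.6300) = 0.8744; e^(−k_2 t) = e^(−1.32×0.6300) = 0.4354.
D = 10.20 × (0.8744 − 0.4354) + 1.51 × 0.4354 = 4.478 + 0.6574 = 5.135 mg/L.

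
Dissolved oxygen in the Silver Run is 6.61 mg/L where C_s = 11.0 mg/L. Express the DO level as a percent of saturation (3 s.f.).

% saturation = C/C_s × 100 = 6.61/11.0 × 100 = 60.1 %.

60.1 % saturation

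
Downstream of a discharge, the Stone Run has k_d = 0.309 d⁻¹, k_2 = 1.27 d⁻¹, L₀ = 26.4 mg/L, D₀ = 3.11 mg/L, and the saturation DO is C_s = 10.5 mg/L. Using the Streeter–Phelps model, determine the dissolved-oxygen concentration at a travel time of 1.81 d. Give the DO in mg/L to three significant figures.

DO ≈ 6.19 mg/L

k_d L₀/(k_2−k_d) = 0.309×26.4/(1.27−0.309) = 8.158/0.9610 = 8.489 mg/L.
e^(−k_d t) = e^(−0.309×1.810) = 0.5716; e^(−k_2 t) = e^(−1.27×1.810) = 0.1004.
D = 8.489 × (0.5716 − 0.1004) + 3.11 × 0.1004 = 4.000 + 0.3122 = 4.312 mg/L.
DO = C_s − D = 10.5 − 4.312 = 6.188 mg/L.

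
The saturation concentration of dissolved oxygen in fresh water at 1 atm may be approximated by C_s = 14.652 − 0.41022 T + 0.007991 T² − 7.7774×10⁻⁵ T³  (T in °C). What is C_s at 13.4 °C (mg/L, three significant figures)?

C_s ≈ 10.4 mg/L

C_s = 14.652 − 0.41022×13.4 + 0.007991×13.4² − 7.7774×10⁻⁵×13.4³ = 10.40 mg/L.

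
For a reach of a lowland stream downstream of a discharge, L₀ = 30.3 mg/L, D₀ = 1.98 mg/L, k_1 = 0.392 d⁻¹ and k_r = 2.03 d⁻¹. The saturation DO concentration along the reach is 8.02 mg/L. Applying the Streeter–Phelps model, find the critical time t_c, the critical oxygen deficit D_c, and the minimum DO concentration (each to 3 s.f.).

At the critical point dD/dt = 0, so k_1 L₀ e^(−k_1 t) = k_r D. Substituting D(t) from the Streeter–Phelps equation and solving for t gives
t_c = ln[(k_r/k_1)(1 − D₀(k_r−k_1)/(k_1 L₀))] / (k_r−k_1).
Here k_r−k_1 = 1.638 d⁻¹ and 1 − D₀(k_r−k_1)/(k_1 L₀) = 1 − 1.98×1.638/(0.392×30.3) = 0.7269, so
t_c = ln(5.179 × 0.7269) / 1.638 = 1.326 / 1.638 = 0.8093 d.
D_c = (k_1/k_r) L₀ e^(−k_1 t_c) = (0.392/2.03) × 30.3 × e^(−0.392×0.8093) = 0.1931 × 30.3 × 0.7282 = 4.260 mg/L.
Minimum DO = C_s − D_c = 8.02 − 4.260 = 3.760 mg/L.

t_c ≈ 0.809 d; D_c ≈ 4.26 mg/L; min DO ≈ 3.76 mg/L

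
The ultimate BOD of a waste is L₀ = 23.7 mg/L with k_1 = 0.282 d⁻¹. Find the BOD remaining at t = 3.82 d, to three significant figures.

L ≈ 8.07 mg/L

L_t = L₀ e^(−k_1 t) = 23.7 × e^(−0.282×3.82) = 23.7 × 0.3405 = 8.071 mg/L.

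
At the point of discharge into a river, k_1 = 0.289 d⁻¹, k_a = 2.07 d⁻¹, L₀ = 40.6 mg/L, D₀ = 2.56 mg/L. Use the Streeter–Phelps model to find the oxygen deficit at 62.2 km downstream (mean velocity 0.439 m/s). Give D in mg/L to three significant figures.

Travel time t = x/v = 62.2 km / (0.439 m/s) = 62200 m / 0.439 m/s = 141700 s = 1.640 d.
k_1 L₀/(k_a−k_1) = 0.289×40.6/(2.07−0.289) = 11.73/1.781 = 6.588 mg/L.
e^(−k_1 t) = e^(−0.289×1.640) = 0.6226; e^(−k_a t) = e^(−2.07×1.640) = 0.03356.
D = 6.588 × (0.6226 − 0.03356) + 2.56 × 0.03356 = 3.880 + 0.08590 = 3.966 mg/L.

D ≈ 3.97 mg/L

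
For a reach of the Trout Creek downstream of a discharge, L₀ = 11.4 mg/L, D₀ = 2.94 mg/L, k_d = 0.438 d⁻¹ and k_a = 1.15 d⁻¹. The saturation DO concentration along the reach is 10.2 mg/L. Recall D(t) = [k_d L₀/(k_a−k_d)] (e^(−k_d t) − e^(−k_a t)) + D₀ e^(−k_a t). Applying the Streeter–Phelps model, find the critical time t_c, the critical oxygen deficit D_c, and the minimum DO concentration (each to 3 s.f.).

With k_a/k_d = 2.626 and 1 − D₀(k_a−k_d)/(k_d L₀) = 0.5808,
t_c = ln(2.626 × 0.5808) / (1.15 − 0.438) = ln(1.525) / 0.7120 = 0.4219/0.7120 = 0.5926 d.
L(t_c) = L₀ e^(−k_d t_c) = 11.4 × 0.7714 = 8.794 mg/L, and at the critical point k_a D_c = k_d L, so D_c = (0.438/1.15) × 8.794 = 3.349 mg/L.
Minimum DO = C_s − D_c = 10.2 − 3.349 = 6.851 mg/L.

t_c ≈ 0.593 d; D_c ≈ 3.35 mg/L; min DO ≈ 6.85 mg/L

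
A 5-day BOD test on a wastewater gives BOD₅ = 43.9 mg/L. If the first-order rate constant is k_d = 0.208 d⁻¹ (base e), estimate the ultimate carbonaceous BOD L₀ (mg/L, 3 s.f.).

L₀ ≈ 67.9 mg/L

BOD₅ = L₀(1 − e^(−5k_d)) ⇒ L₀ = BOD₅ / (1 − e^(−5×0.208))
= 43.9 / (1 − 0.3535) = 43.9 / 0.6465 = 67.90 mg/L.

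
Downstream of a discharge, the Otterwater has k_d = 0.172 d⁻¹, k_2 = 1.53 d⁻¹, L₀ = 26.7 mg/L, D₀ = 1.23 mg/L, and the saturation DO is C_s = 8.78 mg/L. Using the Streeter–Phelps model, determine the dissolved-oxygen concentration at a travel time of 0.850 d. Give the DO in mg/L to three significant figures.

DO ≈ 6.44 mg/L

k_d L₀/(k_2−k_d) = 0.172×26.7/(1.53−0.172) = 4.592/1.358 = 3.382 mg/L.
e^(−k_d t) = e^(−0.172×0.8500) = 0.8640; e^(−k_2 t) = e^(−1.53×0.8500) = 0.2724.
D = 3.382 × (0.8640 − 0.2724) + 1.23 × 0.2724 = 2.001 + 0.3350 = 2.336 mg/L.
DO = C_s − D = 8.78 − 2.336 = 6.444 mg/L.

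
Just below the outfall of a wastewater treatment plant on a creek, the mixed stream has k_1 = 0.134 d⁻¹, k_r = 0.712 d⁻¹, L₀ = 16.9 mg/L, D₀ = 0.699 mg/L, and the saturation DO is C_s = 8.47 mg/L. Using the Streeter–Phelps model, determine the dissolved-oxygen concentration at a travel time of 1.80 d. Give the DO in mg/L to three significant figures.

k_1 L₀/(k_r−k_1) = 0.134×16.9/(0.712−0.134) = 2.265/0.5780 = 3.918 mg/L.
e^(−k_1 t) = e^(−0.134×1.800) = 0.7857; e^(−k_r t) = e^(−0.712×1.800) = 0.2776.
D = 3.918 × (0.7857 − 0.2776) + 0.699 × 0.2776 = 1.991 + 0.1940 = 2.185 mg/L.
DO = C_s − D = 8.47 − 2.185 = 6.285 mg/L.

DO ≈ 6.29 mg/L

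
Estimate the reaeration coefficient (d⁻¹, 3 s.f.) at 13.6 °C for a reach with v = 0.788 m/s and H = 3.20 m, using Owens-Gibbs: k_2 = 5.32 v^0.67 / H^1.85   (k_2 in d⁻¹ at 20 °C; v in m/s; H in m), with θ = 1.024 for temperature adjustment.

k_2(20) = 5.32 × 0.788^0.67 / 3.20^1.85 = 5.32 × 0.8525 / 8.601 = 0.5273 d⁻¹.
k_2(13.6) = 0.5273 × 1.024^(13.6−20) = 0.5273 × 0.8592 = 0.4530 d⁻¹.

k_2 ≈ 0.453 d⁻¹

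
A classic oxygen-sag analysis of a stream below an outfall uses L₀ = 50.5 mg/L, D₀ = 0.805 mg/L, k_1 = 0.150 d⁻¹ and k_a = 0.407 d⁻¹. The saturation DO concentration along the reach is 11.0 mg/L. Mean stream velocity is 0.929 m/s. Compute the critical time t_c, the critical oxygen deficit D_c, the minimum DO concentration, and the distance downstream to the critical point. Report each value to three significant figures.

t_c ≈ 3.78 d; D_c ≈ 10.6 mg/L; min DO ≈ 0.437 mg/L; x_c ≈ 303 km

t_c = [1/(k_a−k_1)] ln[(k_a/k_1)(1 − D₀(k_a−k_1)/(k_1 L₀))]
= [1/(0.407−0.150)] ln[(0.407/0.150)(1 − 0.805×0.2570/(0.150×50.5))]
= (1/0.2570) ln[2.713 × 0.9727] = 3.891 × ln(2.639) = 3.891 × 0.9705 = 3.776 d.
D_c = (k_1/k_a) L₀ e^(−k_1 t_c) = (0.150/0.407) × 50.5 × e^(−0.150×3.776) = 0.3686 × 50.5 × 0.5675 = 10.56 mg/L.
Minimum DO = C_s − D_c = 11.0 − 10.56 = 0.4369 mg/L.
x_c = v t_c = 0.929 m/s × 3.776 d × 86400 s/d = 303100 m ≈ 303 km.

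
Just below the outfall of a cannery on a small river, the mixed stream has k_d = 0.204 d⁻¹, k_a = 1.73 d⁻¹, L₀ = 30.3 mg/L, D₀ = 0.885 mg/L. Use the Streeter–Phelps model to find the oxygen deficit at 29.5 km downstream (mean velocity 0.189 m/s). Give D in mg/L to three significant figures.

Travel time t = x/v = 29.5 km / (0.189 m/s) = 29500 m / 0.189 m/s = 156100 s = 1.807 d.
k_d L₀/(k_a−k_d) = 0.204×30.3/(1.73−0.204) = 6.181/1.526 = 4.051 mg/L.
e^(−k_d t) = e^(−0.204×1.807) = 0.6917; e^(−k_a t) = e^(−1.73×1.807) = 0.04392.
D = 4.051 × (0.6917 − 0.04392) + 0.885 × 0.04392 = 2.624 + 0.03887 = 2.663 mg/L.

D ≈ 2.66 mg/L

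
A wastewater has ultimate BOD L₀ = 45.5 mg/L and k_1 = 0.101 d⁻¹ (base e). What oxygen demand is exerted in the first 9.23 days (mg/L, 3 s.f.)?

y_t = L₀(1 − e^(−k_1 t)) = 45.5 × (1 − e^(−0.101×9.23))
= 45.5 × (1 − 0.3937) = 45.5 × 0.6063 = 27.59 mg/L.

y ≈ 27.6 mg/L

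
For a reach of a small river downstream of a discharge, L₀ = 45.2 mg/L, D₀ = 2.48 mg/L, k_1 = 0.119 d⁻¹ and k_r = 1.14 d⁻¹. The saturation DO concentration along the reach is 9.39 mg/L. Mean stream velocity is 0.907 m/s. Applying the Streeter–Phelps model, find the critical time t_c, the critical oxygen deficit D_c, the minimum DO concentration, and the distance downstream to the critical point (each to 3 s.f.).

t_c ≈ 1.59 d; D_c ≈ 3.90 mg/L; min DO ≈ 5.49 mg/L; x_c ≈ 125 km

t_c = [1/(k_r−k_1)] ln[(k_r/k_1)(1 − D₀(k_r−k_1)/(k_1 L₀))]
= [1/(1.14−0.119)] ln[(1.14/0.119)(1 − 2.48×1.021/(0.119×45.2))]
= (1/1.021) ln[9.580 × 0.5292] = 0.9794 × ln(5.070) = 0.9794 × 1.623 = 1.590 d.
L(t_c) = L₀ e^(−k_1 t_c) = 45.2 × 0.8276 = 37.41 mg/L, and at the critical point k_r D_c = k_1 L, so D_c = (0.119/1.14) × 37.41 = 3.905 mg/L.
Minimum DO = C_s − D_c = 9.39 − 3.905 = 5.485 mg/L.
x_c = v t_c = 0.907 m/s × 1.590 d × 86400 s/d = 124600 m ≈ 125 km.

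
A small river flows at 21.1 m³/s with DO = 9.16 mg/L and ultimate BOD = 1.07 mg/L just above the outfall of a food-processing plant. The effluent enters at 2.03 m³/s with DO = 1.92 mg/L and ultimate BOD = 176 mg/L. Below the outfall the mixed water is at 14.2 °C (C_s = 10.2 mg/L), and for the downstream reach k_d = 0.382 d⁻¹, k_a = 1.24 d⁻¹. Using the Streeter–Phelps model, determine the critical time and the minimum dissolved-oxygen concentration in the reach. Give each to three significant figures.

t_c ≈ 1.07 d; minimum DO ≈ 6.84 mg/L

Mixed DO = (21.1×9.16 + 2.03×1.92)/(21.1+2.03) = 197.2/23.13 = 8.525 mg/L.
Mixed L₀ = (21.1×1.07 + 2.03×176)/(23.13) = 379.9/23.13 = 16.42 mg/L.
Initial deficit D₀ = C_s − DO₀ = 10.2 − 8.525 = 1.675 mg/L.
t_c = (1/0.8580) ln[(1.24/0.382)(1 − 1.675×0.8580/(0.382×16.42))] = 1.166 × ln(2.502) = 1.069 d.
D_c = (0.382/1.24) × 16.42 × e^(−0.382×1.069) = 0.3081 × 16.42 × 0.6647 = 3.363 mg/L.
Minimum DO = 10.2 − 3.363 = 6.837 mg/L.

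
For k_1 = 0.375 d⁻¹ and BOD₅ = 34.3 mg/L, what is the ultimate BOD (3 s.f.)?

L₀ ≈ 40.5 mg/L

BOD₅ = L₀(1 − e^(−5k_1)) ⇒ L₀ = BOD₅ / (1 − e^(−5×0.375))
= 34.3 / (1 − 0.1534) = 34.3 / 0.8466 = 40.51 mg/L.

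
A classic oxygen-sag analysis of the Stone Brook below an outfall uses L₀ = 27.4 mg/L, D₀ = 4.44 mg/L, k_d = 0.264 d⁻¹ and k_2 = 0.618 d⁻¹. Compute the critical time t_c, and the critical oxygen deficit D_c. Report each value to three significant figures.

t_c ≈ 1.71 d; D_c ≈ 7.45 mg/L

At the critical point dD/dt = 0, so k_d L₀ e^(−k_d t) = k_2 D. Substituting D(t) from the Streeter–Phelps equation and solving for t gives
t_c = ln[(k_2/k_d)(1 − D₀(k_2−k_d)/(k_d L₀))] / (k_2−k_d).
Here k_2−k_d = 0.3540 d⁻¹ and 1 − D₀(k_2−k_d)/(k_d L₀) = 1 − 4.44×0.3540/(0.264×27.4) = 0.7827, so
t_c = ln(2.341 × 0.7827) / 0.3540 = 0.6056 / 0.3540 = 1.711 d.
L(t_c) = L₀ e^(−k_d t_c) = 27.4 × 0.6366 = 17.44 mg/L, and at the critical point k_2 D_c = k_d L, so D_c = (0.264/0.618) × 17.44 = 7.451 mg/L.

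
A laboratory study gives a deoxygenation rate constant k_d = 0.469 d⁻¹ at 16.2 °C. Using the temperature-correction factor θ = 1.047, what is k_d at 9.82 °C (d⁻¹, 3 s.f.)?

k_d ≈ 0.350 d⁻¹

k_d(T₂) = k_d(T₁) · θ^(T₂−T₁) = 0.469 × 1.047^(9.82−16.2)
= 0.469 × 1.047^-6.38 = 0.469 × 0.7460 = 0.3499 d⁻¹.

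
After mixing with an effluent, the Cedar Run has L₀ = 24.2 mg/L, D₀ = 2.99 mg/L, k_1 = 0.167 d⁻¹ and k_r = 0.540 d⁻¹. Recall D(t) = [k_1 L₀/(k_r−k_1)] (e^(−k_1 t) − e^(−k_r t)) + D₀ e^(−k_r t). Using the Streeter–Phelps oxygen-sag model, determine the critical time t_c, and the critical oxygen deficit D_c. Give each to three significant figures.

t_c ≈ 2.28 d; D_c ≈ 5.11 mg/L

t_c = [1/(k_r−k_1)] ln[(k_r/k_1)(1 − D₀(k_r−k_1)/(k_1 L₀))]
= [1/(0.540−0.167)] ln[(0.540/0.167)(1 − 2.99×0.3730/(0.167×24.2))]
= (1/0.3730) ln[3.234 × 0.7240] = 2.681 × ln(2.341) = 2.681 × 0.8507 = 2.281 d.
L(t_c) = L₀ e^(−k_1 t_c) = 24.2 × 0.6833 = 16.54 mg/L, and at the critical point k_r D_c = k_1 L, so D_c = (0.167/0.540) × 16.54 = 5.114 mg/L.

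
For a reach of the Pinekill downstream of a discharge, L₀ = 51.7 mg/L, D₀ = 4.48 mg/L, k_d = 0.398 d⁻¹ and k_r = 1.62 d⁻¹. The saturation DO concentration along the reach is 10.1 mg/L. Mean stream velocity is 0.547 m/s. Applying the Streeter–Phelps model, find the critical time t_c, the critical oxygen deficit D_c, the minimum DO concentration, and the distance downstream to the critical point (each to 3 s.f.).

t_c ≈ 0.896 d; D_c ≈ 8.89 mg/L; min DO ≈ 1.21 mg/L; x_c ≈ 42.3 km

With k_r/k_d = 4.070 and 1 − D₀(k_r−k_d)/(k_d L₀) = 0.7339,
t_c = ln(4.070 × 0.7339) / (1.62 − 0.398) = ln(2.987) / 1.222 = 1.094/1.222 = 0.8956 d.
D_c = (k_d/k_r) L₀ e^(−k_d t_c) = (0.398/1.62) × 51.7 × e^(−0.398×0.8956) = 0.2457 × 51.7 × 0.7002 = 8.893 mg/L.
Minimum DO = C_s − D_c = 10.1 − 8.893 = 1.207 mg/L.
x_c = v t_c = 0.547 m/s × 0.8956 d × 86400 s/d = 42330 m ≈ 42.3 km.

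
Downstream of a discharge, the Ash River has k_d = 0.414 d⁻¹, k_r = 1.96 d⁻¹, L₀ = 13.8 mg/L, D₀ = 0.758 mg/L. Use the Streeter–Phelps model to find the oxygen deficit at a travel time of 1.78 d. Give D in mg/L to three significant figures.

k_d L₀/(k_r−k_d) = 0.414×13.8/(1.96−0.414) = 5.713/1.546 = 3.695 mg/L.
e^(−k_d t) = e^(−0.414×1.780) = 0.4786; e^(−k_r t) = e^(−1.96×1.780) = 0.03054.
D = 3.695 × (0.4786 − 0.03054) + 0.758 × 0.03054 = 1.656 + 0.02315 = 1.679 mg/L.

D ≈ 1.68 mg/L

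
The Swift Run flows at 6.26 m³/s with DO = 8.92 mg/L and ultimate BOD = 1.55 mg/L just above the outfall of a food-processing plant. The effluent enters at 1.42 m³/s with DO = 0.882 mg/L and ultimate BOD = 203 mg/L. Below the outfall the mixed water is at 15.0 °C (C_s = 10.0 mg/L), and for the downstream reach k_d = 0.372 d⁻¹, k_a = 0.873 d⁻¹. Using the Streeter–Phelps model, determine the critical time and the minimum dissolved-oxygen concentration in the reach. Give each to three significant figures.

t_c ≈ 1.52 d; minimum DO ≈ 0.595 mg/L

Mixed DO = (6.26×8.92 + 1.42×0.882)/(6.26+1.42) = 57.09/7.680 = 7.434 mg/L.
Mixed L₀ = (6.26×1.55 + 1.42×203)/(7.680) = 298.0/7.680 = 38.80 mg/L.
Initial deficit D₀ = C_s − DO₀ = 10.0 − 7.434 = 2.566 mg/L.
t_c = (1/0.5010) ln[(0.873/0.372)(1 − 2.566×0.5010/(0.372×38.80))] = 1.996 × ln(2.138) = 1.516 d.
D_c = (0.372/0.873) × 38.80 × e^(−0.372×1.516) = 0.4261 × 38.80 × 0.5689 = 9.405 mg/L.
Minimum DO = 10.0 − 9.405 = 0.5955 mg/L.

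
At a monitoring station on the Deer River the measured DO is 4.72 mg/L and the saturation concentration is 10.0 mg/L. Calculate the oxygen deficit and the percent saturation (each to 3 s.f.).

D ≈ 5.28 mg/L; 47.2 % saturation

D = C_s − C = 10.0 − 4.72 = 5.28 mg/L.
% saturation = 4.72/10.0 × 100 = 47.2 %.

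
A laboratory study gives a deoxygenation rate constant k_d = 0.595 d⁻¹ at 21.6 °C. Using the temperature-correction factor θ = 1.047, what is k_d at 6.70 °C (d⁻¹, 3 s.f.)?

k_d(T₂) = k_d(T₁) · θ^(T₂−T₁) = 0.595 × 1.047^(6.70−21.6)
= 0.595 × 1.047^-14.9 = 0.595 × 0.5044 = 0.3001 d⁻¹.

k_d ≈ 0.300 d⁻¹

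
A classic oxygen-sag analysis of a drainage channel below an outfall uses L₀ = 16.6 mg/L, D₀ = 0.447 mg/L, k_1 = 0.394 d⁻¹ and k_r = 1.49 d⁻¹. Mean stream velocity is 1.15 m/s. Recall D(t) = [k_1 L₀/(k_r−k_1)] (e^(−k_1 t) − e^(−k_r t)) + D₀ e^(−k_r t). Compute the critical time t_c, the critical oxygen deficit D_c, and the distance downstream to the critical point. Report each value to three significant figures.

t_c ≈ 1.14 d; D_c ≈ 2.80 mg/L; x_c ≈ 114 km

At the critical point dD/dt = 0, so k_1 L₀ e^(−k_1 t) = k_r D. Substituting D(t) from the Streeter–Phelps equation and solving for t gives
t_c = ln[(k_r/k_1)(1 − D₀(k_r−k_1)/(k_1 L₀))] / (k_r−k_1).
Here k_r−k_1 = 1.096 d⁻¹ and 1 − D₀(k_r−k_1)/(k_1 L₀) = 1 − 0.447×1.096/(0.394×16.6) = 0.9251, so
t_c = ln(3.782 × 0.9251) / 1.096 = 1.252 / 1.096 = 1.143 d.
L(t_c) = L₀ e^(−k_1 t_c) = 16.6 × 0.6375 = 10.58 mg/L, and at the critical point k_r D_c = k_1 L, so D_c = (0.394/1.49) × 10.58 = 2.798 mg/L.
x_c = v t_c = 1.15 m/s × 1.143 d × 86400 s/d = 113500 m ≈ 114 km.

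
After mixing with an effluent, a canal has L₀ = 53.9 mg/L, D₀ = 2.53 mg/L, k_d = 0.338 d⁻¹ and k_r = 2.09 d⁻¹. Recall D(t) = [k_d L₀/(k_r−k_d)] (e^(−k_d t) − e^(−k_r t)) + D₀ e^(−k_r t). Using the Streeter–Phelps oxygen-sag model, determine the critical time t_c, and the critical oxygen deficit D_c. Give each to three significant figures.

At the critical point dD/dt = 0, so k_d L₀ e^(−k_d t) = k_r D. Substituting D(t) from the Streeter–Phelps equation and solving for t gives
t_c = ln[(k_r/k_d)(1 − D₀(k_r−k_d)/(k_d L₀))] / (k_r−k_d).
Here k_r−k_d = 1.752 d⁻¹ and 1 − D₀(k_r−k_d)/(k_d L₀) = 1 − 2.53×1.752/(0.338×53.9) = 0.7567, so
t_c = ln(6.183 × 0.7567) / 1.752 = 1.543 / 1.752 = 0.8808 d.
D_c = (k_d/k_r) L₀ e^(−k_d t_c) = (0.338/2.09) × 53.9 × e^(−0.338×0.8808) = 0.1617 × 53.9 × 0.7425 = 6.472 mg/L.

t_c ≈ 0.881 d; D_c ≈ 6.47 mg/L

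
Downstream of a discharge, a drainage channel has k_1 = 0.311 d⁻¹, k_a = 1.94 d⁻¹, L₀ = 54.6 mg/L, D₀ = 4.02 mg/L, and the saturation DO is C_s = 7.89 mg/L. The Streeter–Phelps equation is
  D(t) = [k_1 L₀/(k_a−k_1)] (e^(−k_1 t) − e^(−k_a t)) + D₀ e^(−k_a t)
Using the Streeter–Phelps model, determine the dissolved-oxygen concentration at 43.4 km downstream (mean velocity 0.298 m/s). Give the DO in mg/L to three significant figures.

DO ≈ 1.96 mg/L

Travel time t = x/v = 43.4 km / (0.298 m/s) = 43400 m / 0.298 m/s = 145600 s = 1.686 d.
k_1 L₀/(k_a−k_1) = 0.311×54.6/(1.94−0.311) = 16.98/1.629 = 10.42 mg/L.
e^(−k_1 t) = e^(−0.311×1.686) = 0.5920; e^(−k_a t) = e^(−1.94×1.686) = 0.03800.
D = 10.42 × (0.5920 − 0.03800) + 4.02 × 0.03800 = 5.775 + 0.1528 = 5.928 mg/L.
DO = C_s − D = 7.89 − 5.928 = 1.962 mg/L.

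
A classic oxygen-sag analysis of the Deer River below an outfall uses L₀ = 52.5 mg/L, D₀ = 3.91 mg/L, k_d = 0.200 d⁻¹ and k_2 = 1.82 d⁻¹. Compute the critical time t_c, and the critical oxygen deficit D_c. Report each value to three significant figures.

t_c = [1/(k_2−k_d)] ln[(k_2/k_d)(1 − D₀(k_2−k_d)/(k_d L₀))]
= [1/(1.82−0.200)] ln[(1.82/0.200)(1 − 3.91×1.620/(0.200×52.5))]
= (1/1.620) ln[9.100 × 0.3967] = 0.6173 × ln(3.610) = 0.6173 × 1.284 = 0.7925 d.
L(t_c) = L₀ e^(−k_d t_c) = 52.5 × 0.8534 = 44.80 mg/L, and at the critical point k_2 D_c = k_d L, so D_c = (0.200/1.82) × 44.80 = 4.924 mg/L.

t_c ≈ 0.792 d; D_c ≈ 4.92 mg/L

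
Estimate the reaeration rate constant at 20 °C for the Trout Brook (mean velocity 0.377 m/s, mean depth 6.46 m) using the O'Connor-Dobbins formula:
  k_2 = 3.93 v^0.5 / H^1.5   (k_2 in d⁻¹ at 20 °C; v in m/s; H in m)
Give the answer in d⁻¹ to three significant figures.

k_2 = 3.93 × 0.377^0.5 / 6.46^1.5 = 3.93 × 0.6140 / 16.42 = 0.1470 d⁻¹.

k_2 ≈ 0.147 d⁻¹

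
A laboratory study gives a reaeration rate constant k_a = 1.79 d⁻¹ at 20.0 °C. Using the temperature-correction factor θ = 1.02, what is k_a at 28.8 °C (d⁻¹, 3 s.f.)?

k_a(T₂) = k_a(T₁) · θ^(T₂−T₁) = 1.79 × 1.02^(28.8−20.0)
= 1.79 × 1.02^8.80 = 1.79 × 1.190 = 2.131 d⁻¹.

k_a ≈ 2.13 d⁻¹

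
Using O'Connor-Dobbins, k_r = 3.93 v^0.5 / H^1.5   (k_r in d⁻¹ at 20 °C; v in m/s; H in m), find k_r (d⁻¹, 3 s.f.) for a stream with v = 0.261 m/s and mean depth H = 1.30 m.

k_r ≈ 1.35 d⁻¹

k_r = 3.93 × 0.261^0.5 / 1.30^1.5 = 3.93 × 0.5109 / 1.482 = 1.355 d⁻¹.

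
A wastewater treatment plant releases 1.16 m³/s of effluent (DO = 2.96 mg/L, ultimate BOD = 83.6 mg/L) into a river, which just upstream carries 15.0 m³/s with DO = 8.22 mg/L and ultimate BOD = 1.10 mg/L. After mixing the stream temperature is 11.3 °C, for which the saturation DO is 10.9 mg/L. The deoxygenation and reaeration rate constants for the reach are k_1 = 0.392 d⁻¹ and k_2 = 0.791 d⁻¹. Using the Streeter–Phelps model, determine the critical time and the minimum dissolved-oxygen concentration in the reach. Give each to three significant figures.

t_c ≈ 0.292 d; minimum DO ≈ 7.80 mg/L

Mixed DO = (15.0×8.22 + 1.16×2.96)/(15.0+1.16) = 126.7/16.16 = 7.842 mg/L.
Mixed L₀ = (15.0×1.10 + 1.16×83.6)/(16.16) = 113.5/16.16 = 7.022 mg/L.
Initial deficit D₀ = C_s − DO₀ = 10.9 − 7.842 = 3.058 mg/L.
t_c = (1/0.3990) ln[(0.791/0.392)(1 − 3.058×0.3990/(0.392×7.022))] = 2.506 × ln(1.124) = 0.2919 d.
D_c = (0.392/0.791) × 7.022 × e^(−0.392×0.2919) = 0.4956 × 7.022 × 0.8919 = 3.104 mg/L.
Minimum DO = 10.9 − 3.104 = 7.796 mg/L.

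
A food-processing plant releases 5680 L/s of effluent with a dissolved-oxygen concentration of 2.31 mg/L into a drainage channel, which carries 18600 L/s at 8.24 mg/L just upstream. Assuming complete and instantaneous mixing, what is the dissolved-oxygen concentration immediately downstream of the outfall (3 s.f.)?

6.85 mg/L

Flow-weighted mixing: C = (Q_r C_r + Q_w C_w)/(Q_r + Q_w)
= (18600×8.24 + 5680×2.31)/(18600 + 5680) = 166400/24280 = 6.853 mg/L.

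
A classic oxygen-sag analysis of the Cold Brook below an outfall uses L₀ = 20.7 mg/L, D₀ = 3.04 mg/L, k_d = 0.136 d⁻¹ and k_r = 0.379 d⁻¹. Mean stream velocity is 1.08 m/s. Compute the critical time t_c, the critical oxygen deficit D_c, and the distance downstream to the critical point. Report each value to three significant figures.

t_c = [1/(k_r−k_d)] ln[(k_r/k_d)(1 − D₀(k_r−k_d)/(k_d L₀))]
= [1/(0.379−0.136)] ln[(0.379/0.136)(1 − 3.04×0.2430/(0.136×20.7))]
= (1/0.2430) ln[2.787 × 0.7376] = 4.115 × ln(2.056) = 4.115 × 0.7205 = 2.965 d.
L(t_c) = L₀ e^(−k_d t_c) = 20.7 × 0.6681 = 13.83 mg/L, and at the critical point k_r D_c = k_d L, so D_c = (0.136/0.379) × 13.83 = 4.963 mg/L.
x_c = v t_c = 1.08 m/s × 2.965 d × 86400 s/d = 276700 m ≈ 277 km.

t_c ≈ 2.97 d; D_c ≈ 4.96 mg/L; x_c ≈ 277 km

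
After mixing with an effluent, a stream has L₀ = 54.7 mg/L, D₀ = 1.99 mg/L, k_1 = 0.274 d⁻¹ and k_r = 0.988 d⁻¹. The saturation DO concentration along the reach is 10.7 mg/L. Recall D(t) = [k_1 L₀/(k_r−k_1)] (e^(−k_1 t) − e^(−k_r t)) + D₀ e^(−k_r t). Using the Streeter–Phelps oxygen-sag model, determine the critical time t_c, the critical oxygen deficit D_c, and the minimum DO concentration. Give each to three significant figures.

t_c = [1/(k_r−k_1)] ln[(k_r/k_1)(1 − D₀(k_r−k_1)/(k_1 L₀))]
= [1/(0.988−0.274)] ln[(0.988/0.274)(1 − 1.99×0.7140/(0.274×54.7))]
= (1/0.7140) ln[3.606 × 0.9052] = 1.401 × ln(3.264) = 1.401 × 1.183 = 1.657 d.
D_c = (k_1/k_r) L₀ e^(−k_1 t_c) = (0.274/0.988) × 54.7 × e^(−0.274×1.657) = 0.2773 × 54.7 × 0.6351 = 9.634 mg/L.
Minimum DO = C_s − D_c = 10.7 − 9.634 = 1.066 mg/L.

t_c ≈ 1.66 d; D_c ≈ 9.63 mg/L; min DO ≈ 1.07 mg/L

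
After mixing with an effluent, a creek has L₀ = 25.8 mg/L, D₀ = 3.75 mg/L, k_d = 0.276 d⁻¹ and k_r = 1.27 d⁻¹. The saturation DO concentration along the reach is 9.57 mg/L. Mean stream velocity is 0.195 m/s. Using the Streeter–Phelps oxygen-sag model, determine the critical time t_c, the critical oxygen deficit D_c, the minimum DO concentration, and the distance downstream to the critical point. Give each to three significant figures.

With k_r/k_d = 4.601 and 1 − D₀(k_r−k_d)/(k_d L₀) = 0.4765,
t_c = ln(4.601 × 0.4765) / (1.27 − 0.276) = ln(2.193) / 0.9940 = 0.7852/0.9940 = 0.7899 d.
L(t_c) = L₀ e^(−k_d t_c) = 25.8 × 0.8041 = 20.75 mg/L, and at the critical point k_r D_c = k_d L, so D_c = (0.276/1.27) × 20.75 = 4.509 mg/L.
Minimum DO = C_s − D_c = 9.57 − 4.509 = 5.061 mg/L.
x_c = v t_c = 0.195 m/s × 0.7899 d × 86400 s/d = 13310 m ≈ 13.3 km.

t_c ≈ 0.790 d; D_c ≈ 4.51 mg/L; min DO ≈ 5.06 mg/L; x_c ≈ 13.3 km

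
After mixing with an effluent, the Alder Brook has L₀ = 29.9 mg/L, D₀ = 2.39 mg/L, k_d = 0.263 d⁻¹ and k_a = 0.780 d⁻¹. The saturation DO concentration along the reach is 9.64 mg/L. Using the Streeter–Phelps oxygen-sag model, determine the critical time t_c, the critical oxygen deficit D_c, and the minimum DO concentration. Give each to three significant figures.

t_c = [1/(k_a−k_d)] ln[(k_a/k_d)(1 − D₀(k_a−k_d)/(k_d L₀))]
= [1/(0.780−0.263)] ln[(0.780/0.263)(1 − 2.39×0.5170/(0.263×29.9))]
= (1/0.5170) ln[2.966 × 0.8429] = 1.934 × ln(2.500) = 1.934 × 0.9162 = 1.772 d.
L(t_c) = L₀ e^(−k_d t_c) = 29.9 × 0.6275 = 18.76 mg/L, and at the critical point k_a D_c = k_d L, so D_c = (0.263/0.780) × 18.76 = 6.326 mg/L.
Minimum DO = C_s − D_c = 9.64 − 6.326 = 3.314 mg/L.

t_c ≈ 1.77 d; D_c ≈ 6.33 mg/L; min DO ≈ 3.31 mg/L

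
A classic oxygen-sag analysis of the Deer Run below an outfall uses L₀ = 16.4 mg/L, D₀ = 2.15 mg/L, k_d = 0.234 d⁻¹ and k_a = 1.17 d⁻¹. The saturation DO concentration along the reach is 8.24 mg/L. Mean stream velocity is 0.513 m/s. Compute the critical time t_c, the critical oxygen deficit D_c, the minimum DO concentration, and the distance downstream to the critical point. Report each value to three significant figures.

With k_a/k_d = 5.000 and 1 − D₀(k_a−k_d)/(k_d L₀) = 0.4756,
t_c = ln(5.000 × 0.4756) / (1.17 − 0.234) = ln(2.378) / 0.9360 = 0.8663/0.9360 = 0.9255 d.
L(t_c) = L₀ e^(−k_d t_c) = 16.4 × 0.8053 = 13.21 mg/L, and at the critical point k_a D_c = k_d L, so D_c = (0.234/1.17) × 13.21 = 2.641 mg/L.
Minimum DO = C_s − D_c = 8.24 − 2.641 = 5.599 mg/L.
x_c = v t_c = 0.513 m/s × 0.9255 d × 86400 s/d = 41020 m ≈ 41.0 km.

t_c ≈ 0.926 d; D_c ≈ 2.64 mg/L; min DO ≈ 5.60 mg/L; x_c ≈ 41.0 km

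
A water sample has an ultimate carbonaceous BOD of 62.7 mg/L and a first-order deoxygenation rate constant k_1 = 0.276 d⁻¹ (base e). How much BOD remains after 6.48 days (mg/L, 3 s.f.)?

L ≈ 10.5 mg/L

L_t = L₀ e^(−k_1 t) = 62.7 × e^(−0.276×6.48) = 62.7 × 0.1672 = 10.48 mg/L.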